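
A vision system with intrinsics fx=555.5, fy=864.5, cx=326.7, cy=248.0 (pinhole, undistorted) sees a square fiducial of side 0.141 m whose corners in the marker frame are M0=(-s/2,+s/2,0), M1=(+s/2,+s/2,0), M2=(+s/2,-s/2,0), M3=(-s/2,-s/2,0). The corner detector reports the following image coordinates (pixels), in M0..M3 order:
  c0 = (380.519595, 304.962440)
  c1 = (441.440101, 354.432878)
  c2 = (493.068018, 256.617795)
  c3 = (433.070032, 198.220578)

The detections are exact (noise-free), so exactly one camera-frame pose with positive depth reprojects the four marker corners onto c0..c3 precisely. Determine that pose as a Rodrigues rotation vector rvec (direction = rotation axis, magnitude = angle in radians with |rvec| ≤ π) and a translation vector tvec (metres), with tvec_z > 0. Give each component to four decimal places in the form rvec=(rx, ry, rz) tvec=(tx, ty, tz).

rvec=(0.4008, -0.3596, 0.5430) tvec=(0.1841, 0.0347, 0.9233)

Intrinsics K: fx=555.5, fy=864.5, cx=326.7, cy=248.0
Marker side s = 0.141 m; corners in marker frame (Z=0):
  M0 = (-0.0705, +0.0705, 0)
  M1 = (+0.0705, +0.0705, 0)
  M2 = (+0.0705, -0.0705, 0)
  M3 = (-0.0705, -0.0705, 0)
Detected image corners:
  c0 = (380.519595, 304.962440) px
  c1 = (441.440101, 354.432878) px
  c2 = (493.068018, 256.617795) px
  c3 = (433.070032, 198.220578) px
Planar DLT: solve 8×8 A·h = b for H (H[2,2]=1):
  H  [+632.01491 -241.57993 +437.47846]
  H  [+511.34990 +805.76276 +280.49603]
  H  [+0.46487 +0.29229 +1.00000]
B = K⁻¹H; ‖b₁‖=1.083090, ‖b₂‖=1.083090; λ = 2/(‖b₁‖+‖b₂‖) = 0.923284, sign → tz>0 ⇒ λ=+0.923284
r₁ = λ·B[:,0] = (+0.79803,+0.42299,+0.42920); r₂ = λ·B[:,1] = (-0.56024,+0.78313,+0.26987)
r₃ = r₁×r₂ = (-0.22197,-0.45582,+0.86195); SVD([r₁ r₂ r₃]) → R = UVᵀ:
  R  [+0.79803 -0.56024 -0.22197]
  R  [+0.42299 +0.78313 -0.45582]
  R  [+0.42920 +0.26987 +0.86195]
t = (+0.18412, +0.03471, +0.92328) m
tr R = 2.443117; θ = arccos((tr R − 1)/2) = 0.764746 rad = 43.817°
axis k = ((R−Rᵀ)₃₂, (R−Rᵀ)₁₃, (R−Rᵀ)₂₁) / (2 sinθ) = (+0.524078, -0.470263, +0.710067)
rvec = θ·k = (+0.400786, -0.359632, +0.543021)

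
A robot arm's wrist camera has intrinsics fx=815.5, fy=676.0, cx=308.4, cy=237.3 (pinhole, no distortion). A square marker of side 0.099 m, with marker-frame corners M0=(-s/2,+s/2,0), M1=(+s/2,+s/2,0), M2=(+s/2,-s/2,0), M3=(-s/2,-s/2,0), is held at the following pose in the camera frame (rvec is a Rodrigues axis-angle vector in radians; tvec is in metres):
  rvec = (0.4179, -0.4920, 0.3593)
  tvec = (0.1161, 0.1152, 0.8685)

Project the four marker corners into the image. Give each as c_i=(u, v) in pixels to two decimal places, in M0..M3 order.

Intrinsics K: fx=815.5, fy=676.0, cx=308.4, cy=237.3
Marker side s = 0.099 m; corners in marker frame (Z=0):
  M0 = (-0.0495, +0.0495, 0)
  M1 = (+0.0495, +0.0495, 0)
  M2 = (+0.0495, -0.0495, 0)
  M3 = (-0.0495, -0.0495, 0)
rvec = (0.4179, -0.4920, 0.3593), |rvec| = θ = 0.73878 rad = 42.329°
Rodrigues: sinθ=0.67339, 1−cosθ=0.26071; R = I + sinθ·[k]× + (1−cosθ)·[k]×²:
    [+0.82271 -0.42571 -0.37673]
    [+0.22928 +0.85491 -0.46535]
    [+0.52017 +0.29647 +0.80095]
t = (0.1161, 0.1152, 0.8685) m
M0: Pc = R·M0+t = (+0.05430, +0.14617, +0.85743); u = 815.5·(+0.05430)/0.85743 + 308.4 = 360.0480, v = 676.0·(+0.14617)/0.85743 + 237.3 = 352.5402
M1: Pc = R·M1+t = (+0.13575, +0.16887, +0.90892); u = 815.5·(+0.13575)/0.90892 + 308.4 = 430.1983, v = 676.0·(+0.16887)/0.90892 + 237.3 = 362.8932
M2: Pc = R·M2+t = (+0.17790, +0.08423, +0.87957); u = 815.5·(+0.17790)/0.87957 + 308.4 = 473.3376, v = 676.0·(+0.08423)/0.87957 + 237.3 = 302.0363
M3: Pc = R·M3+t = (+0.09645, +0.06153, +0.82808); u = 815.5·(+0.09645)/0.82808 + 308.4 = 403.3837, v = 676.0·(+0.06153)/0.82808 + 237.3 = 287.5318

c0=(360.05, 352.54) c1=(430.20, 362.89) c2=(473.34, 302.04) c3=(403.38, 287.53)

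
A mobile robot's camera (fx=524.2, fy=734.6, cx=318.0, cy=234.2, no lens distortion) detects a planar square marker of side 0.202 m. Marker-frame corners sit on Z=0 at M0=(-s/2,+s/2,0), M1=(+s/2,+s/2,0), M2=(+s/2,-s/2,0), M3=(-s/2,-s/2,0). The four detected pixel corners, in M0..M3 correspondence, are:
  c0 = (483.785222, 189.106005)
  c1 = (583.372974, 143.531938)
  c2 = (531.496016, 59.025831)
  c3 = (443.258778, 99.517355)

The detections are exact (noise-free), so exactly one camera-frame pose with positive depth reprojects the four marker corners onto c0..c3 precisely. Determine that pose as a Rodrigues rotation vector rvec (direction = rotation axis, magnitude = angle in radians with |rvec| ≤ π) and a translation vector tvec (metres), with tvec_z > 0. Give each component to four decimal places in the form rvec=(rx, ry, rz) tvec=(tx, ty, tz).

rvec=(-0.6905, 0.1157, -0.3009) tvec=(0.3929, -0.1673, 1.0781)

Intrinsics K: fx=524.2, fy=734.6, cx=318.0, cy=234.2
Marker side s = 0.202 m; corners in marker frame (Z=0):
  M0 = (-0.1010, +0.1010, 0)
  M1 = (+0.1010, +0.1010, 0)
  M2 = (+0.1010, -0.1010, 0)
  M3 = (-0.1010, -0.1010, 0)
Detected image corners:
  c0 = (483.785222, 189.106005) px
  c1 = (583.372974, 143.531938) px
  c2 = (531.496016, 59.025831) px
  c3 = (443.258778, 99.517355) px
Planar DLT: solve 8×8 A·h = b for H (H[2,2]=1):
  H  [+460.45549 -75.36699 +509.06274]
  H  [-212.94251 +357.78992 +120.18859]
  H  [-0.00542 -0.59566 +1.00000]
B = K⁻¹H; ‖b₁‖=0.927592, ‖b₂‖=0.927592; λ = 2/(‖b₁‖+‖b₂‖) = 1.078060, sign → tz>0 ⇒ λ=+1.078060
r₁ = λ·B[:,0] = (+0.95051,-0.31064,-0.00584); r₂ = λ·B[:,1] = (+0.23456,+0.72980,-0.64216)
r₃ = r₁×r₂ = (+0.20375,+0.60901,+0.76655); SVD([r₁ r₂ r₃]) → R = UVᵀ:
  R  [+0.95051 +0.23456 +0.20375]
  R  [-0.31064 +0.72980 +0.60901]
  R  [-0.00584 -0.64216 +0.76655]
t = (+0.39294, -0.16732, +1.07806) m
tr R = 2.446860; θ = arccos((tr R − 1)/2) = 0.762038 rad = 43.662°
axis k = ((R−Rᵀ)₃₂, (R−Rᵀ)₁₃, (R−Rᵀ)₂₁) / (2 sinθ) = (-0.906122, +0.151790, -0.394845)
rvec = θ·k = (-0.690500, +0.115670, -0.300887)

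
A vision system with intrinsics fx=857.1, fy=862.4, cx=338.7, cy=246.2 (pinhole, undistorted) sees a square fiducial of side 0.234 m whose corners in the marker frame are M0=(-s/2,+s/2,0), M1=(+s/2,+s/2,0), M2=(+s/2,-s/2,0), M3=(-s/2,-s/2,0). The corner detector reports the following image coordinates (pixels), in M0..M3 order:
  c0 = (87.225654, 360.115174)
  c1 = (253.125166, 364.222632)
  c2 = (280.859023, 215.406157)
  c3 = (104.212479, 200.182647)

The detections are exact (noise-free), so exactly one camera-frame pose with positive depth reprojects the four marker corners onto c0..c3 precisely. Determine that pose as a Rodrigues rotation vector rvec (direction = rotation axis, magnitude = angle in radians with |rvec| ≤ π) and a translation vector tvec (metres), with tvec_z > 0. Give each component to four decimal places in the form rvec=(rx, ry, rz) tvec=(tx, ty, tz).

Intrinsics K: fx=857.1, fy=862.4, cx=338.7, cy=246.2
Marker side s = 0.234 m; corners in marker frame (Z=0):
  M0 = (-0.1170, +0.1170, 0)
  M1 = (+0.1170, +0.1170, 0)
  M2 = (+0.1170, -0.1170, 0)
  M3 = (-0.1170, -0.1170, 0)
Detected image corners:
  c0 = (87.225654, 360.115174) px
  c1 = (253.125166, 364.222632) px
  c2 = (280.859023, 215.406157) px
  c3 = (104.212479, 200.182647) px
Planar DLT: solve 8×8 A·h = b for H (H[2,2]=1):
  H  [+783.44890 -40.86871 +183.84690]
  H  [+122.69398 +746.07354 +287.90673]
  H  [+0.28857 +0.30583 +1.00000]
B = K⁻¹H; ‖b₁‖=0.852593, ‖b₂‖=0.852593; λ = 2/(‖b₁‖+‖b₂‖) = 1.172892, sign → tz>0 ⇒ λ=+1.172892
r₁ = λ·B[:,0] = (+0.93835,+0.07024,+0.33847); r₂ = λ·B[:,1] = (-0.19768,+0.91228,+0.35870)
r₃ = r₁×r₂ = (-0.28358,-0.40350,+0.86993); SVD([r₁ r₂ r₃]) → R = UVᵀ:
  R  [+0.93835 -0.19768 -0.28358]
  R  [+0.07024 +0.91228 -0.40350]
  R  [+0.33847 +0.35870 +0.86993]
t = (-0.21191, +0.05672, +1.17289) m
tr R = 2.720561; θ = arccos((tr R − 1)/2) = 0.534977 rad = 30.652°
axis k = ((R−Rᵀ)₃₂, (R−Rᵀ)₁₃, (R−Rᵀ)₂₁) / (2 sinθ) = (+0.747517, -0.610064, +0.262756)
rvec = θ·k = (+0.399905, -0.326370, +0.140568)

rvec=(0.3999, -0.3264, 0.1406) tvec=(-0.2119, 0.0567, 1.1729)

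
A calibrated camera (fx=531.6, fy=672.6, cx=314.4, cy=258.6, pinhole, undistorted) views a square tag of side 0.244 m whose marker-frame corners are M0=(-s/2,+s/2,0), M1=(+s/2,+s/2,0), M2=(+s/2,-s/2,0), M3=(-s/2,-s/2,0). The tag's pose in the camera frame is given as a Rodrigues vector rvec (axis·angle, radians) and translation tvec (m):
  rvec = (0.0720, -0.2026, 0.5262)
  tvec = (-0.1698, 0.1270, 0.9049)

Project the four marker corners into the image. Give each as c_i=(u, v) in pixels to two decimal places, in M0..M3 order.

Intrinsics K: fx=531.6, fy=672.6, cx=314.4, cy=258.6
Marker side s = 0.244 m; corners in marker frame (Z=0):
  M0 = (-0.1220, +0.1220, 0)
  M1 = (+0.1220, +0.1220, 0)
  M2 = (+0.1220, -0.1220, 0)
  M3 = (-0.1220, -0.1220, 0)
rvec = (0.0720, -0.2026, 0.5262), |rvec| = θ = 0.56843 rad = 32.569°
Rodrigues: sinθ=0.53831, 1−cosθ=0.15725; R = I + sinθ·[k]× + (1−cosθ)·[k]×²:
    [+0.84527 -0.50542 -0.17343]
    [+0.49122 +0.86272 -0.12007]
    [+0.21030 +0.01630 +0.97750]
t = (-0.1698, 0.1270, 0.9049) m
M0: Pc = R·M0+t = (-0.33458, +0.17232, +0.88123); u = 531.6·(-0.33458)/0.88123 + 314.4 = 112.5637, v = 672.6·(+0.17232)/0.88123 + 258.6 = 390.1259
M1: Pc = R·M1+t = (-0.12834, +0.29218, +0.93255); u = 531.6·(-0.12834)/0.93255 + 314.4 = 241.2405, v = 672.6·(+0.29218)/0.93255 + 258.6 = 469.3357
M2: Pc = R·M2+t = (-0.00502, +0.08168, +0.92857); u = 531.6·(-0.00502)/0.92857 + 314.4 = 311.5281, v = 672.6·(+0.08168)/0.92857 + 258.6 = 317.7616
M3: Pc = R·M3+t = (-0.21126, -0.03818, +0.87725); u = 531.6·(-0.21126)/0.87725 + 314.4 = 186.3792, v = 672.6·(-0.03818)/0.87725 + 258.6 = 229.3265

c0=(112.56, 390.13) c1=(241.24, 469.34) c2=(311.53, 317.76) c3=(186.38, 229.33)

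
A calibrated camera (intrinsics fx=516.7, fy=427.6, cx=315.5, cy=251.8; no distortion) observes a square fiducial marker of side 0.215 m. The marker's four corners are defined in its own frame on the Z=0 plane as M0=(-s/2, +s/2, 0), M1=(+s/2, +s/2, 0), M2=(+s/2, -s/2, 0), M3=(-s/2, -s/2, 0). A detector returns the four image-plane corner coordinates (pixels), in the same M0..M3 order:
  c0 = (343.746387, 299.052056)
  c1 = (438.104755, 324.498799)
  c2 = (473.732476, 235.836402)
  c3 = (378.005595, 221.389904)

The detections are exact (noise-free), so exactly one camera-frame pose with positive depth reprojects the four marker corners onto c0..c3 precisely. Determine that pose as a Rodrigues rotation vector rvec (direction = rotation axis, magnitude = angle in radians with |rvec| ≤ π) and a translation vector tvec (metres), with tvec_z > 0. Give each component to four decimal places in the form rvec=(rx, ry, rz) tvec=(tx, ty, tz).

Intrinsics K: fx=516.7, fy=427.6, cx=315.5, cy=251.8
Marker side s = 0.215 m; corners in marker frame (Z=0):
  M0 = (-0.1075, +0.1075, 0)
  M1 = (+0.1075, +0.1075, 0)
  M2 = (+0.1075, -0.1075, 0)
  M3 = (-0.1075, -0.1075, 0)
Detected image corners:
  c0 = (343.746387, 299.052056) px
  c1 = (438.104755, 324.498799) px
  c2 = (473.732476, 235.836402) px
  c3 = (378.005595, 221.389904) px
Planar DLT: solve 8×8 A·h = b for H (H[2,2]=1):
  H  [+205.18334 -222.08639 +405.70848]
  H  [-64.37649 +345.67075 +268.91826]
  H  [-0.58013 -0.14632 +1.00000]
B = K⁻¹H; ‖b₁‖=0.968283, ‖b₂‖=0.968283; λ = 2/(‖b₁‖+‖b₂‖) = 1.032756, sign → tz>0 ⇒ λ=+1.032756
r₁ = λ·B[:,0] = (+0.77595,+0.19733,-0.59914); r₂ = λ·B[:,1] = (-0.35163,+0.92386,-0.15111)
r₃ = r₁×r₂ = (+0.52370,+0.32793,+0.78626); SVD([r₁ r₂ r₃]) → R = UVᵀ:
  R  [+0.77595 -0.35163 +0.52370]
  R  [+0.19733 +0.92386 +0.32793]
  R  [-0.59914 -0.15111 +0.78626]
t = (+0.18030, +0.04134, +1.03276) m
tr R = 2.486068; θ = arccos((tr R − 1)/2) = 0.733204 rad = 42.009°
axis k = ((R−Rᵀ)₃₂, (R−Rᵀ)₁₃, (R−Rᵀ)₂₁) / (2 sinθ) = (-0.357893, +0.838875, +0.410124)
rvec = θ·k = (-0.262409, +0.615066, +0.300704)

rvec=(-0.2624, 0.6151, 0.3007) tvec=(0.1803, 0.0413, 1.0328)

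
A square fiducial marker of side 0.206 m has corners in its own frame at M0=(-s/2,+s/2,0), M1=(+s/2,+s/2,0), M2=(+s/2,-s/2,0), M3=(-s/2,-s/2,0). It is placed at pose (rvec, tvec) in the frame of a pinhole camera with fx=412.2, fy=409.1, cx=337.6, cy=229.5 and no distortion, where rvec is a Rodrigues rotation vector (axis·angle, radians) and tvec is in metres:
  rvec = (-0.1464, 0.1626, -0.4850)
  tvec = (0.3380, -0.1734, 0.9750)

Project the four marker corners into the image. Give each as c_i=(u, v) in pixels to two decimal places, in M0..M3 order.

Intrinsics K: fx=412.2, fy=409.1, cx=337.6, cy=229.5
Marker side s = 0.206 m; corners in marker frame (Z=0):
  M0 = (-0.1030, +0.1030, 0)
  M1 = (+0.1030, +0.1030, 0)
  M2 = (+0.1030, -0.1030, 0)
  M3 = (-0.1030, -0.1030, 0)
rvec = (-0.1464, 0.1626, -0.4850), |rvec| = θ = 0.53207 rad = 30.485°
Rodrigues: sinθ=0.50732, 1−cosθ=0.13824; R = I + sinθ·[k]× + (1−cosθ)·[k]×²:
    [+0.87223 +0.45081 +0.18971]
    [-0.47406 +0.87467 +0.10108]
    [-0.12036 -0.17810 +0.97662]
t = (0.3380, -0.1734, 0.9750) m
M0: Pc = R·M0+t = (+0.29459, -0.03448, +0.96905); u = 412.2·(+0.29459)/0.96905 + 337.6 = 462.9098, v = 409.1·(-0.03448)/0.96905 + 229.5 = 214.9435
M1: Pc = R·M1+t = (+0.47427, -0.13214, +0.94426); u = 412.2·(+0.47427)/0.94426 + 337.6 = 544.6359, v = 409.1·(-0.13214)/0.94426 + 229.5 = 172.2515
M2: Pc = R·M2+t = (+0.38141, -0.31232, +0.98095); u = 412.2·(+0.38141)/0.98095 + 337.6 = 497.8690, v = 409.1·(-0.31232)/0.98095 + 229.5 = 99.2484
M3: Pc = R·M3+t = (+0.20173, -0.21466, +1.00574); u = 412.2·(+0.20173)/1.00574 + 337.6 = 420.2771, v = 409.1·(-0.21466)/1.00574 + 229.5 = 142.1829

c0=(462.91, 214.94) c1=(544.64, 172.25) c2=(497.87, 99.25) c3=(420.28, 142.18)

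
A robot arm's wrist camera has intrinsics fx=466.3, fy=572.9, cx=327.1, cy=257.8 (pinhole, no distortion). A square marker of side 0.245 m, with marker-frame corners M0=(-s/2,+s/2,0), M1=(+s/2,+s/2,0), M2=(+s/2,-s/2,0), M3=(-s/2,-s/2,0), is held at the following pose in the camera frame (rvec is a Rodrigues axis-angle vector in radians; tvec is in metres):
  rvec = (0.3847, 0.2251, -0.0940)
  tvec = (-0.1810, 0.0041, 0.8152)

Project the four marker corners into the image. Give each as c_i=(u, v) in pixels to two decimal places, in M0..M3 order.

Intrinsics K: fx=466.3, fy=572.9, cx=327.1, cy=257.8
Marker side s = 0.245 m; corners in marker frame (Z=0):
  M0 = (-0.1225, +0.1225, 0)
  M1 = (+0.1225, +0.1225, 0)
  M2 = (+0.1225, -0.1225, 0)
  M3 = (-0.1225, -0.1225, 0)
rvec = (0.3847, 0.2251, -0.0940), |rvec| = θ = 0.45552 rad = 26.099°
Rodrigues: sinθ=0.43993, 1−cosθ=0.10197; R = I + sinθ·[k]× + (1−cosθ)·[k]×²:
    [+0.97076 +0.13334 +0.19963]
    [-0.04823 +0.92293 -0.38193]
    [-0.23517 +0.36114 +0.90237]
t = (-0.1810, 0.0041, 0.8152) m
M0: Pc = R·M0+t = (-0.28358, +0.12307, +0.88825); u = 466.3·(-0.28358)/0.88825 + 327.1 = 178.2278, v = 572.9·(+0.12307)/0.88825 + 257.8 = 337.1756
M1: Pc = R·M1+t = (-0.04575, +0.11125, +0.83063); u = 466.3·(-0.04575)/0.83063 + 327.1 = 301.4178, v = 572.9·(+0.11125)/0.83063 + 257.8 = 334.5317
M2: Pc = R·M2+t = (-0.07842, -0.11487, +0.74215); u = 466.3·(-0.07842)/0.74215 + 327.1 = 277.8307, v = 572.9·(-0.11487)/0.74215 + 257.8 = 169.1291
M3: Pc = R·M3+t = (-0.31625, -0.10305, +0.79977); u = 466.3·(-0.31625)/0.79977 + 327.1 = 142.7115, v = 572.9·(-0.10305)/0.79977 + 257.8 = 183.9812

c0=(178.23, 337.18) c1=(301.42, 334.53) c2=(277.83, 169.13) c3=(142.71, 183.98)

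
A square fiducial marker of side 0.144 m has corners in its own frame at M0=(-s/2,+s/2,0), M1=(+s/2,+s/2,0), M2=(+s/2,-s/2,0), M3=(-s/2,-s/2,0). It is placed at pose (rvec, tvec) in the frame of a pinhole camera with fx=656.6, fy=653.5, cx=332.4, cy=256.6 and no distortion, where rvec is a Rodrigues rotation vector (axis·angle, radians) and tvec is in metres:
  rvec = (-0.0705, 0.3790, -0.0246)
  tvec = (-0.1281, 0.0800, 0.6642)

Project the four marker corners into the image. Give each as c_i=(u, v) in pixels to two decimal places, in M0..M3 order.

c0=(146.39, 403.87) c1=(269.63, 410.71) c2=(269.08, 262.21) c3=(147.74, 266.81)

Intrinsics K: fx=656.6, fy=653.5, cx=332.4, cy=256.6
Marker side s = 0.144 m; corners in marker frame (Z=0):
  M0 = (-0.0720, +0.0720, 0)
  M1 = (+0.0720, +0.0720, 0)
  M2 = (+0.0720, -0.0720, 0)
  M3 = (-0.0720, -0.0720, 0)
rvec = (-0.0705, 0.3790, -0.0246), |rvec| = θ = 0.38629 rad = 22.133°
Rodrigues: sinθ=0.37675, 1−cosθ=0.07369; R = I + sinθ·[k]× + (1−cosθ)·[k]×²:
    [+0.92877 +0.01080 +0.37050]
    [-0.03719 +0.99725 +0.06416]
    [-0.36879 -0.07336 +0.92661]
t = (-0.1281, 0.0800, 0.6642) m
M0: Pc = R·M0+t = (-0.19419, +0.15448, +0.68547); u = 656.6·(-0.19419)/0.68547 + 332.4 = 146.3851, v = 653.5·(+0.15448)/0.68547 + 256.6 = 403.8743
M1: Pc = R·M1+t = (-0.06045, +0.14912, +0.63237); u = 656.6·(-0.06045)/0.63237 + 332.4 = 269.6321, v = 653.5·(+0.14912)/0.63237 + 256.6 = 410.7083
M2: Pc = R·M2+t = (-0.06201, +0.00552, +0.64293); u = 656.6·(-0.06201)/0.64293 + 332.4 = 269.0755, v = 653.5·(+0.00552)/0.64293 + 256.6 = 262.2115
M3: Pc = R·M3+t = (-0.19575, +0.01088, +0.69603); u = 656.6·(-0.19575)/0.69603 + 332.4 = 147.7416, v = 653.5·(+0.01088)/0.69603 + 256.6 = 266.8111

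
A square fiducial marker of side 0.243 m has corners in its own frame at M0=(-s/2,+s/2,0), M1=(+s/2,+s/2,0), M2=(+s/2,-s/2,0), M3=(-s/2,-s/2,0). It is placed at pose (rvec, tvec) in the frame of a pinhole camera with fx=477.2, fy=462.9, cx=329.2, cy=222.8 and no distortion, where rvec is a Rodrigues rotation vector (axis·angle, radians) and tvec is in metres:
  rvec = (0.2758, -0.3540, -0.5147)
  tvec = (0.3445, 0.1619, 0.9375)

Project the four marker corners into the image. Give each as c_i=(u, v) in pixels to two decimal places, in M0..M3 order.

c0=(479.20, 382.51) c1=(563.08, 314.41) c2=(530.46, 221.22) c3=(436.14, 289.10)

Intrinsics K: fx=477.2, fy=462.9, cx=329.2, cy=222.8
Marker side s = 0.243 m; corners in marker frame (Z=0):
  M0 = (-0.1215, +0.1215, 0)
  M1 = (+0.1215, +0.1215, 0)
  M2 = (+0.1215, -0.1215, 0)
  M3 = (-0.1215, -0.1215, 0)
rvec = (0.2758, -0.3540, -0.5147), |rvec| = θ = 0.68286 rad = 39.125°
Rodrigues: sinθ=0.63101, 1−cosθ=0.22423; R = I + sinθ·[k]× + (1−cosθ)·[k]×²:
    [+0.81235 +0.42867 -0.39538]
    [-0.52257 +0.83603 -0.16724]
    [+0.25886 +0.34248 +0.90316]
t = (0.3445, 0.1619, 0.9375) m
M0: Pc = R·M0+t = (+0.29788, +0.32697, +0.94766); u = 477.2·(+0.29788)/0.94766 + 329.2 = 479.2011, v = 462.9·(+0.32697)/0.94766 + 222.8 = 382.5141
M1: Pc = R·M1+t = (+0.49528, +0.19999, +1.01056); u = 477.2·(+0.49528)/1.01056 + 329.2 = 563.0792, v = 462.9·(+0.19999)/1.01056 + 222.8 = 314.4057
M2: Pc = R·M2+t = (+0.39112, -0.00317, +0.92734); u = 477.2·(+0.39112)/0.92734 + 329.2 = 530.4646, v = 462.9·(-0.00317)/0.92734 + 222.8 = 221.2175
M3: Pc = R·M3+t = (+0.19372, +0.12381, +0.86444); u = 477.2·(+0.19372)/0.86444 + 329.2 = 436.1380, v = 462.9·(+0.12381)/0.86444 + 222.8 = 289.1017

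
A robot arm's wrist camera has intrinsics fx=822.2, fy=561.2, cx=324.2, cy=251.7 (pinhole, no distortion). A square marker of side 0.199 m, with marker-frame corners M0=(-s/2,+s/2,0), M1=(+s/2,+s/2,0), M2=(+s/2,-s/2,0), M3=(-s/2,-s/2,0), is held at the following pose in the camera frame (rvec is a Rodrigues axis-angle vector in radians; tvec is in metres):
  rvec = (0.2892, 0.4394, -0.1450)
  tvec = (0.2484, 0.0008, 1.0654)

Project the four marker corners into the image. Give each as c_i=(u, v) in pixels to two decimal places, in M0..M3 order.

c0=(454.19, 302.59) c1=(605.11, 298.73) c2=(586.00, 194.78) c3=(429.86, 207.17)

Intrinsics K: fx=822.2, fy=561.2, cx=324.2, cy=251.7
Marker side s = 0.199 m; corners in marker frame (Z=0):
  M0 = (-0.0995, +0.0995, 0)
  M1 = (+0.0995, +0.0995, 0)
  M2 = (+0.0995, -0.0995, 0)
  M3 = (-0.0995, -0.0995, 0)
rvec = (0.2892, 0.4394, -0.1450), |rvec| = θ = 0.54565 rad = 31.263°
Rodrigues: sinθ=0.51897, 1−cosθ=0.14521; R = I + sinθ·[k]× + (1−cosθ)·[k]×²:
    [+0.89558 +0.19989 +0.39747]
    [-0.07593 +0.94895 -0.30614]
    [-0.43837 +0.24399 +0.86504]
t = (0.2484, 0.0008, 1.0654) m
M0: Pc = R·M0+t = (+0.17918, +0.10278, +1.13329); u = 822.2·(+0.17918)/1.13329 + 324.2 = 454.1932, v = 561.2·(+0.10278)/1.13329 + 251.7 = 302.5942
M1: Pc = R·M1+t = (+0.35740, +0.08767, +1.04606); u = 822.2·(+0.35740)/1.04606 + 324.2 = 605.1149, v = 561.2·(+0.08767)/1.04606 + 251.7 = 298.7316
M2: Pc = R·M2+t = (+0.31762, -0.10118, +0.99751); u = 822.2·(+0.31762)/0.99751 + 324.2 = 586.0015, v = 561.2·(-0.10118)/0.99751 + 251.7 = 194.7777
M3: Pc = R·M3+t = (+0.13940, -0.08607, +1.08474); u = 822.2·(+0.13940)/1.08474 + 324.2 = 429.8615, v = 561.2·(-0.08607)/1.08474 + 251.7 = 207.1733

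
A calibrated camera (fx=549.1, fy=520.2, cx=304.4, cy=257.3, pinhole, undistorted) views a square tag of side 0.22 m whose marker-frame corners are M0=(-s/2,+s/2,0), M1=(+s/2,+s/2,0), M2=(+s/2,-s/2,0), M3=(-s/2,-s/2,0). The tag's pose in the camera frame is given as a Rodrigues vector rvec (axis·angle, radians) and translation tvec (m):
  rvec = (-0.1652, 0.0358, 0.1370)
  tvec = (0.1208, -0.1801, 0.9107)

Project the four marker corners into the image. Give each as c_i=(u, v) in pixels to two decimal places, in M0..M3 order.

Intrinsics K: fx=549.1, fy=520.2, cx=304.4, cy=257.3
Marker side s = 0.22 m; corners in marker frame (Z=0):
  M0 = (-0.1100, +0.1100, 0)
  M1 = (+0.1100, +0.1100, 0)
  M2 = (+0.1100, -0.1100, 0)
  M3 = (-0.1100, -0.1100, 0)
rvec = (-0.1652, 0.0358, 0.1370), |rvec| = θ = 0.21758 rad = 12.466°
Rodrigues: sinθ=0.21587, 1−cosθ=0.02358; R = I + sinθ·[k]× + (1−cosθ)·[k]×²:
    [+0.99001 -0.13887 +0.02425]
    [+0.13298 +0.97706 +0.16634]
    [-0.04679 -0.16146 +0.98577]
t = (0.1208, -0.1801, 0.9107) m
M0: Pc = R·M0+t = (-0.00338, -0.08725, +0.89809); u = 549.1·(-0.00338)/0.89809 + 304.4 = 302.3353, v = 520.2·(-0.08725)/0.89809 + 257.3 = 206.7617
M1: Pc = R·M1+t = (+0.21443, -0.05800, +0.88779); u = 549.1·(+0.21443)/0.88779 + 304.4 = 437.0226, v = 520.2·(-0.05800)/0.88779 + 257.3 = 223.3174
M2: Pc = R·M2+t = (+0.24498, -0.27295, +0.92331); u = 549.1·(+0.24498)/0.92331 + 304.4 = 450.0892, v = 520.2·(-0.27295)/0.92331 + 257.3 = 103.5188
M3: Pc = R·M3+t = (+0.02717, -0.30220, +0.93361); u = 549.1·(+0.02717)/0.93361 + 304.4 = 320.3822, v = 520.2·(-0.30220)/0.93361 + 257.3 = 88.9138

c0=(302.34, 206.76) c1=(437.02, 223.32) c2=(450.09, 103.52) c3=(320.38, 88.91)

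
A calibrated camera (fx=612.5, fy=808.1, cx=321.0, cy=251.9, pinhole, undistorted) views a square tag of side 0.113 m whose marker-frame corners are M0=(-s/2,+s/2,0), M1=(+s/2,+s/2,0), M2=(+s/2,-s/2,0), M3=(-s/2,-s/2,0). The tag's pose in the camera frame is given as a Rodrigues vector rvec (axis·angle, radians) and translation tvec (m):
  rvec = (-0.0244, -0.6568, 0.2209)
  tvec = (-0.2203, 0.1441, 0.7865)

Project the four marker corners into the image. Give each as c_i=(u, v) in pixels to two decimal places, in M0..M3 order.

Intrinsics K: fx=612.5, fy=808.1, cx=321.0, cy=251.9
Marker side s = 0.113 m; corners in marker frame (Z=0):
  M0 = (-0.0565, +0.0565, 0)
  M1 = (+0.0565, +0.0565, 0)
  M2 = (+0.0565, -0.0565, 0)
  M3 = (-0.0565, -0.0565, 0)
rvec = (-0.0244, -0.6568, 0.2209), |rvec| = θ = 0.69338 rad = 39.728°
Rodrigues: sinθ=0.63914, 1−cosθ=0.23091; R = I + sinθ·[k]× + (1−cosθ)·[k]×²:
    [+0.76937 -0.19592 -0.60801]
    [+0.21132 +0.97628 -0.04719]
    [+0.60283 -0.09217 +0.79253]
t = (-0.2203, 0.1441, 0.7865) m
M0: Pc = R·M0+t = (-0.27484, +0.18732, +0.74723); u = 612.5·(-0.27484)/0.74723 + 321.0 = 95.7165, v = 808.1·(+0.18732)/0.74723 + 251.9 = 454.4790
M1: Pc = R·M1+t = (-0.18790, +0.21120, +0.81535); u = 612.5·(-0.18790)/0.81535 + 321.0 = 179.8478, v = 808.1·(+0.21120)/0.81535 + 251.9 = 461.2206
M2: Pc = R·M2+t = (-0.16576, +0.10088, +0.82577); u = 612.5·(-0.16576)/0.82577 + 321.0 = 198.0497, v = 808.1·(+0.10088)/0.82577 + 251.9 = 350.6213
M3: Pc = R·M3+t = (-0.25270, +0.07700, +0.75765); u = 612.5·(-0.25270)/0.75765 + 321.0 = 116.7115, v = 808.1·(+0.07700)/0.75765 + 251.9 = 334.0284

c0=(95.72, 454.48) c1=(179.85, 461.22) c2=(198.05, 350.62) c3=(116.71, 334.03)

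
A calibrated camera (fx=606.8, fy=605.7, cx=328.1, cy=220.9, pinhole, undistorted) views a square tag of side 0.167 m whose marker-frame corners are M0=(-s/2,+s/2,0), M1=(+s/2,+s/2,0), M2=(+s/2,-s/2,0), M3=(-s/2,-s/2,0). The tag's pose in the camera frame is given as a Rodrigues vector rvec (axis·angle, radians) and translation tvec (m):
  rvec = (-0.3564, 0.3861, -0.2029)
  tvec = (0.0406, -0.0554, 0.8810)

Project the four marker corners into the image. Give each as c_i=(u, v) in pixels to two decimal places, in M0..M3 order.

Intrinsics K: fx=606.8, fy=605.7, cx=328.1, cy=220.9
Marker side s = 0.167 m; corners in marker frame (Z=0):
  M0 = (-0.0835, +0.0835, 0)
  M1 = (+0.0835, +0.0835, 0)
  M2 = (+0.0835, -0.0835, 0)
  M3 = (-0.0835, -0.0835, 0)
rvec = (-0.3564, 0.3861, -0.2029), |rvec| = θ = 0.56326 rad = 32.272°
Rodrigues: sinθ=0.53395, 1−cosθ=0.15448; R = I + sinθ·[k]× + (1−cosθ)·[k]×²:
    [+0.90737 +0.12534 +0.40122]
    [-0.25934 +0.91811 +0.29971]
    [-0.33079 -0.37600 +0.86556]
t = (0.0406, -0.0554, 0.8810) m
M0: Pc = R·M0+t = (-0.02470, +0.04292, +0.87723); u = 606.8·(-0.02470)/0.87723 + 328.1 = 311.0147, v = 605.7·(+0.04292)/0.87723 + 220.9 = 250.5330
M1: Pc = R·M1+t = (+0.12683, -0.00039, +0.82198); u = 606.8·(+0.12683)/0.82198 + 328.1 = 421.7284, v = 605.7·(-0.00039)/0.82198 + 220.9 = 220.6101
M2: Pc = R·M2+t = (+0.10590, -0.15372, +0.88477); u = 606.8·(+0.10590)/0.88477 + 328.1 = 400.7285, v = 605.7·(-0.15372)/0.88477 + 220.9 = 115.6682
M3: Pc = R·M3+t = (-0.04563, -0.11041, +0.94002); u = 606.8·(-0.04563)/0.94002 + 328.1 = 298.6444, v = 605.7·(-0.11041)/0.94002 + 220.9 = 149.7595

c0=(311.01, 250.53) c1=(421.73, 220.61) c2=(400.73, 115.67) c3=(298.64, 149.76)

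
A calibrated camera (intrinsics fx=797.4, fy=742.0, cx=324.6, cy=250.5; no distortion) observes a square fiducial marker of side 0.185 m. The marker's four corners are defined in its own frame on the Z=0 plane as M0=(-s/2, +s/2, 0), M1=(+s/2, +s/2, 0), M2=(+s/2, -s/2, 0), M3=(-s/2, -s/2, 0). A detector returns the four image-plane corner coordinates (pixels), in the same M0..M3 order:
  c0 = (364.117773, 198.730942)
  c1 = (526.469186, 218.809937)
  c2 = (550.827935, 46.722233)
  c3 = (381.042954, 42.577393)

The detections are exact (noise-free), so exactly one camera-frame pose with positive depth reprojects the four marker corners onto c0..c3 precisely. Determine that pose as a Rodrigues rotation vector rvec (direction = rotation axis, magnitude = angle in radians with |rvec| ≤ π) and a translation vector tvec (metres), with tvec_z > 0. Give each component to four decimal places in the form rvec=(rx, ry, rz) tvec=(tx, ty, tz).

Intrinsics K: fx=797.4, fy=742.0, cx=324.6, cy=250.5
Marker side s = 0.185 m; corners in marker frame (Z=0):
  M0 = (-0.0925, +0.0925, 0)
  M1 = (+0.0925, +0.0925, 0)
  M2 = (+0.0925, -0.0925, 0)
  M3 = (-0.0925, -0.0925, 0)
Detected image corners:
  c0 = (364.117773, 198.730942) px
  c1 = (526.469186, 218.809937) px
  c2 = (550.827935, 46.722233) px
  c3 = (381.042954, 42.577393) px
Planar DLT: solve 8×8 A·h = b for H (H[2,2]=1):
  H  [+652.34566 -30.79194 +451.31721]
  H  [-1.96766 +907.18588 +127.73816]
  H  [-0.53772 +0.17512 +1.00000]
B = K⁻¹H; ‖b₁‖=1.181728, ‖b₂‖=1.181728; λ = 2/(‖b₁‖+‖b₂‖) = 0.846218, sign → tz>0 ⇒ λ=+0.846218
r₁ = λ·B[:,0] = (+0.87751,+0.15138,-0.45503); r₂ = λ·B[:,1] = (-0.09300,+0.98458,+0.14819)
r₃ = r₁×r₂ = (+0.47045,-0.08772,+0.87806); SVD([r₁ r₂ r₃]) → R = UVᵀ:
  R  [+0.87751 -0.09300 +0.47045]
  R  [+0.15138 +0.98458 -0.08772]
  R  [-0.45503 +0.14819 +0.87806]
t = (+0.13448, -0.14000, +0.84622) m
tr R = 2.740149; θ = arccos((tr R − 1)/2) = 0.515443 rad = 29.533°
axis k = ((R−Rᵀ)₃₂, (R−Rᵀ)₁₃, (R−Rᵀ)₂₁) / (2 sinθ) = (+0.239297, +0.938770, +0.247886)
rvec = θ·k = (+0.123344, +0.483882, +0.127771)

rvec=(0.1233, 0.4839, 0.1278) tvec=(0.1345, -0.1400, 0.8462)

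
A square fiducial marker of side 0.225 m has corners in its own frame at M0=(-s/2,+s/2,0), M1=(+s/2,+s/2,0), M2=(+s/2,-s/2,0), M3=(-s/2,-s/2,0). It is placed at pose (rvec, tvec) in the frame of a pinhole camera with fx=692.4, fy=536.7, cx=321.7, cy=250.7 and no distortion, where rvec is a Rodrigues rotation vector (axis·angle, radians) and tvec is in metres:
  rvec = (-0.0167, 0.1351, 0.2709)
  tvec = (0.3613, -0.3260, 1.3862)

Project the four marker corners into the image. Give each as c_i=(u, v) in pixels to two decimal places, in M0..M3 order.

c0=(432.25, 155.93) c1=(543.15, 177.22) c2=(573.66, 92.33) c3=(462.06, 72.87)

Intrinsics K: fx=692.4, fy=536.7, cx=321.7, cy=250.7
Marker side s = 0.225 m; corners in marker frame (Z=0):
  M0 = (-0.1125, +0.1125, 0)
  M1 = (+0.1125, +0.1125, 0)
  M2 = (+0.1125, -0.1125, 0)
  M3 = (-0.1125, -0.1125, 0)
rvec = (-0.0167, 0.1351, 0.2709), |rvec| = θ = 0.30318 rad = 17.371°
Rodrigues: sinθ=0.29856, 1−cosθ=0.04561; R = I + sinθ·[k]× + (1−cosθ)·[k]×²:
    [+0.95453 -0.26789 +0.13080]
    [+0.26565 +0.96345 +0.03460]
    [-0.13528 +0.00171 +0.99081]
t = (0.3613, -0.3260, 1.3862) m
M0: Pc = R·M0+t = (+0.22378, -0.24750, +1.40161); u = 692.4·(+0.22378)/1.40161 + 321.7 = 432.2468, v = 536.7·(-0.24750)/1.40161 + 250.7 = 155.9292
M1: Pc = R·M1+t = (+0.43855, -0.18773, +1.37117); u = 692.4·(+0.43855)/1.37117 + 321.7 = 543.1527, v = 536.7·(-0.18773)/1.37117 + 250.7 = 177.2207
M2: Pc = R·M2+t = (+0.49882, -0.40450, +1.37079); u = 692.4·(+0.49882)/1.37079 + 321.7 = 573.6606, v = 536.7·(-0.40450)/1.37079 + 250.7 = 92.3265
M3: Pc = R·M3+t = (+0.28405, -0.46427, +1.40123); u = 692.4·(+0.28405)/1.40123 + 321.7 = 462.0614, v = 536.7·(-0.46427)/1.40123 + 250.7 = 72.8732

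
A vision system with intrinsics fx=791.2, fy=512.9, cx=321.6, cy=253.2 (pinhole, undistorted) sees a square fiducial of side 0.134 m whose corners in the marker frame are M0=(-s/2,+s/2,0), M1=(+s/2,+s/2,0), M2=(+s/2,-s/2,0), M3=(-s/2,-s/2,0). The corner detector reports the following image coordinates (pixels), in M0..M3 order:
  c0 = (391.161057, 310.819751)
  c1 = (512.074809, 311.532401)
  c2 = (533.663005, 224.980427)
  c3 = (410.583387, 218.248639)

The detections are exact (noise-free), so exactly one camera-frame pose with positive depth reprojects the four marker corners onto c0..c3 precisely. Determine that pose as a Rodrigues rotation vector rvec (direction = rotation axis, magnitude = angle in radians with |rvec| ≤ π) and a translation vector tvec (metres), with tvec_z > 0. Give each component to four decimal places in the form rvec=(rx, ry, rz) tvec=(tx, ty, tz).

Intrinsics K: fx=791.2, fy=512.9, cx=321.6, cy=253.2
Marker side s = 0.134 m; corners in marker frame (Z=0):
  M0 = (-0.0670, +0.0670, 0)
  M1 = (+0.0670, +0.0670, 0)
  M2 = (+0.0670, -0.0670, 0)
  M3 = (-0.0670, -0.0670, 0)
Detected image corners:
  c0 = (391.161057, 310.819751) px
  c1 = (512.074809, 311.532401) px
  c2 = (533.663005, 224.980427) px
  c3 = (410.583387, 218.248639) px
Planar DLT: solve 8×8 A·h = b for H (H[2,2]=1):
  H  [+1137.82177 -53.85757 +463.73586]
  H  [+158.67890 +724.97921 +267.10265]
  H  [+0.49260 +0.21528 +1.00000]
B = K⁻¹H; ‖b₁‖=1.333925, ‖b₂‖=1.333925; λ = 2/(‖b₁‖+‖b₂‖) = 0.749667, sign → tz>0 ⇒ λ=+0.749667
r₁ = λ·B[:,0] = (+0.92799,+0.04963,+0.36928); r₂ = λ·B[:,1] = (-0.11663,+0.97997,+0.16139)
r₃ = r₁×r₂ = (-0.35388,-0.19284,+0.91520); SVD([r₁ r₂ r₃]) → R = UVᵀ:
  R  [+0.92799 -0.11663 -0.35388]
  R  [+0.04963 +0.97997 -0.19284]
  R  [+0.36928 +0.16139 +0.91520]
t = (+0.13467, +0.02032, +0.74967) m
tr R = 2.823161; θ = arccos((tr R − 1)/2) = 0.423684 rad = 24.275°
axis k = ((R−Rᵀ)₃₂, (R−Rᵀ)₁₃, (R−Rᵀ)₂₁) / (2 sinθ) = (+0.430811, -0.879498, +0.202202)
rvec = θ·k = (+0.182528, -0.372629, +0.085670)

rvec=(0.1825, -0.3726, 0.0857) tvec=(0.1347, 0.0203, 0.7497)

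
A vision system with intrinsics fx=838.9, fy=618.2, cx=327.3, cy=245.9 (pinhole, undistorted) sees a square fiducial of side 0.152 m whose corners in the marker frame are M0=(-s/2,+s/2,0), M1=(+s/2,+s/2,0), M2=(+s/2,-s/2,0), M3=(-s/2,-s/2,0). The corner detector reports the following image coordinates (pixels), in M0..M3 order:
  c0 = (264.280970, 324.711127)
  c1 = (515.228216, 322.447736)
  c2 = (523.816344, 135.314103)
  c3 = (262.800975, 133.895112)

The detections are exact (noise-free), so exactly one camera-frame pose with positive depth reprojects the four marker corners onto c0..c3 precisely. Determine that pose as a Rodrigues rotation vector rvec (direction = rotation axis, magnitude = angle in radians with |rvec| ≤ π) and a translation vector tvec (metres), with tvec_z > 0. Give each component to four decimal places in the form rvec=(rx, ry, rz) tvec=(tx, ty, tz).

Intrinsics K: fx=838.9, fy=618.2, cx=327.3, cy=245.9
Marker side s = 0.152 m; corners in marker frame (Z=0):
  M0 = (-0.0760, +0.0760, 0)
  M1 = (+0.0760, +0.0760, 0)
  M2 = (+0.0760, -0.0760, 0)
  M3 = (-0.0760, -0.0760, 0)
Detected image corners:
  c0 = (264.280970, 324.711127) px
  c1 = (515.228216, 322.447736) px
  c2 = (523.816344, 135.314103) px
  c3 = (262.800975, 133.895112) px
Planar DLT: solve 8×8 A·h = b for H (H[2,2]=1):
  H  [+1733.85323 +78.30651 +392.74912]
  H  [+26.48501 +1302.82627 +230.96096]
  H  [+0.12878 +0.26055 +1.00000]
B = K⁻¹H; ‖b₁‖=2.020699, ‖b₂‖=2.020699; λ = 2/(‖b₁‖+‖b₂‖) = 0.494878, sign → tz>0 ⇒ λ=+0.494878
r₁ = λ·B[:,0] = (+0.99796,-0.00415,+0.06373); r₂ = λ·B[:,1] = (-0.00411,+0.99164,+0.12894)
r₃ = r₁×r₂ = (-0.06373,-0.12894,+0.98960); SVD([r₁ r₂ r₃]) → R = UVᵀ:
  R  [+0.99796 -0.00411 -0.06373]
  R  [-0.00415 +0.99164 -0.12894]
  R  [+0.06373 +0.12894 +0.98960]
t = (+0.03861, -0.01196, +0.49488) m
tr R = 2.979205; θ = arccos((tr R − 1)/2) = 0.144330 rad = 8.270°
axis k = ((R−Rᵀ)₃₂, (R−Rᵀ)₁₃, (R−Rᵀ)₂₁) / (2 sinθ) = (+0.896470, -0.443105, -0.000126)
rvec = θ·k = (+0.129388, -0.063953, -0.000018)

rvec=(0.1294, -0.0640, -0.0000) tvec=(0.0386, -0.0120, 0.4949)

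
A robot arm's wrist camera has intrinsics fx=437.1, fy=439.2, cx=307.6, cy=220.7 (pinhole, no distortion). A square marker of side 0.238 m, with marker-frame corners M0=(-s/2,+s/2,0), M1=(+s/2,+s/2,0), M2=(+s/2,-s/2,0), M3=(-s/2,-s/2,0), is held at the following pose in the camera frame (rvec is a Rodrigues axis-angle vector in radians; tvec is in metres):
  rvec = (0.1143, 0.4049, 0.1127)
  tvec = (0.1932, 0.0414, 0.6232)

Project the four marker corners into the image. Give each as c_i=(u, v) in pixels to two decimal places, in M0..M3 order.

Intrinsics K: fx=437.1, fy=439.2, cx=307.6, cy=220.7
Marker side s = 0.238 m; corners in marker frame (Z=0):
  M0 = (-0.1190, +0.1190, 0)
  M1 = (+0.1190, +0.1190, 0)
  M2 = (+0.1190, -0.1190, 0)
  M3 = (-0.1190, -0.1190, 0)
rvec = (0.1143, 0.4049, 0.1127), |rvec| = θ = 0.43556 rad = 24.956°
Rodrigues: sinθ=0.42192, 1−cosθ=0.09336; R = I + sinθ·[k]× + (1−cosθ)·[k]×²:
    [+0.91306 -0.08639 +0.39856]
    [+0.13195 +0.98732 -0.08826]
    [-0.38588 +0.13318 +0.91289]
t = (0.1932, 0.0414, 0.6232) m
M0: Pc = R·M0+t = (+0.07426, +0.14319, +0.68497); u = 437.1·(+0.07426)/0.68497 + 307.6 = 354.9905, v = 439.2·(+0.14319)/0.68497 + 220.7 = 312.5127
M1: Pc = R·M1+t = (+0.29157, +0.17459, +0.59313); u = 437.1·(+0.29157)/0.59313 + 307.6 = 522.4724, v = 439.2·(+0.17459)/0.59313 + 220.7 = 349.9824
M2: Pc = R·M2+t = (+0.31214, -0.06039, +0.56143); u = 437.1·(+0.31214)/0.56143 + 307.6 = 550.6114, v = 439.2·(-0.06039)/0.56143 + 220.7 = 173.4583
M3: Pc = R·M3+t = (+0.09483, -0.09179, +0.65327); u = 437.1·(+0.09483)/0.65327 + 307.6 = 371.0476, v = 439.2·(-0.09179)/0.65327 + 220.7 = 158.9870

c0=(354.99, 312.51) c1=(522.47, 349.98) c2=(550.61, 173.46) c3=(371.05, 158.99)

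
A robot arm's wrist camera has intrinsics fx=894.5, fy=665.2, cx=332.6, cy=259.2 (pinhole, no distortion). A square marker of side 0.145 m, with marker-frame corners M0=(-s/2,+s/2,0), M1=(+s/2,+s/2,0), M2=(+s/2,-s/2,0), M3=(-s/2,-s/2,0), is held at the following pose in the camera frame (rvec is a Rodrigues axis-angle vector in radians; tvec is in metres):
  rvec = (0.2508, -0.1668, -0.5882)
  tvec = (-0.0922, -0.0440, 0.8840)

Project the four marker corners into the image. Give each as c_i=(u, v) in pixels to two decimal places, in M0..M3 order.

c0=(219.58, 300.14) c1=(337.89, 239.57) c2=(259.67, 149.62) c3=(134.65, 211.78)

Intrinsics K: fx=894.5, fy=665.2, cx=332.6, cy=259.2
Marker side s = 0.145 m; corners in marker frame (Z=0):
  M0 = (-0.0725, +0.0725, 0)
  M1 = (+0.0725, +0.0725, 0)
  M2 = (+0.0725, -0.0725, 0)
  M3 = (-0.0725, -0.0725, 0)
rvec = (0.2508, -0.1668, -0.5882), |rvec| = θ = 0.66083 rad = 37.863°
Rodrigues: sinθ=0.61378, 1−cosθ=0.21052; R = I + sinθ·[k]× + (1−cosθ)·[k]×²:
    [+0.81980 +0.52615 -0.22604]
    [-0.56648 +0.80289 -0.18564]
    [+0.08381 +0.28024 +0.95627]
t = (-0.0922, -0.0440, 0.8840) m
M0: Pc = R·M0+t = (-0.11349, +0.05528, +0.89824); u = 894.5·(-0.11349)/0.89824 + 332.6 = 219.5827, v = 665.2·(+0.05528)/0.89824 + 259.2 = 300.1377
M1: Pc = R·M1+t = (+0.00538, -0.02686, +0.91039); u = 894.5·(+0.00538)/0.91039 + 332.6 = 337.8874, v = 665.2·(-0.02686)/0.91039 + 259.2 = 239.5740
M2: Pc = R·M2+t = (-0.07091, -0.14328, +0.86976); u = 894.5·(-0.07091)/0.86976 + 332.6 = 259.6729, v = 665.2·(-0.14328)/0.86976 + 259.2 = 149.6184
M3: Pc = R·M3+t = (-0.18978, -0.06114, +0.85761); u = 894.5·(-0.18978)/0.85761 + 332.6 = 134.6545, v = 665.2·(-0.06114)/0.85761 + 259.2 = 211.7770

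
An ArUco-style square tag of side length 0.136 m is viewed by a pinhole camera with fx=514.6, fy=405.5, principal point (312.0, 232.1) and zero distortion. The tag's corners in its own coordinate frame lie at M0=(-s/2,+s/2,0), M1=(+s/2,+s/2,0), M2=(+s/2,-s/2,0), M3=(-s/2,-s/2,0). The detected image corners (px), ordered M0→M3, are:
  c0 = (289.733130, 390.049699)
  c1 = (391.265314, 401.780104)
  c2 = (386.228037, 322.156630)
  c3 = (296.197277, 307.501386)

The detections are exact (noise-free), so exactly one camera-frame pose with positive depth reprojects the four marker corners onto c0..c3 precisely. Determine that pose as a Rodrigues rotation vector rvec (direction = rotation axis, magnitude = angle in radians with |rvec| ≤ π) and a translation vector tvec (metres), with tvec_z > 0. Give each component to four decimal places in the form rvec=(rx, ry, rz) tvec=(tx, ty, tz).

Intrinsics K: fx=514.6, fy=405.5, cx=312.0, cy=232.1
Marker side s = 0.136 m; corners in marker frame (Z=0):
  M0 = (-0.0680, +0.0680, 0)
  M1 = (+0.0680, +0.0680, 0)
  M2 = (+0.0680, -0.0680, 0)
  M3 = (-0.0680, -0.0680, 0)
Detected image corners:
  c0 = (289.733130, 390.049699) px
  c1 = (391.265314, 401.780104) px
  c2 = (386.228037, 322.156630) px
  c3 = (296.197277, 307.501386) px
Planar DLT: solve 8×8 A·h = b for H (H[2,2]=1):
  H  [+840.94700 -303.99008 +342.20723]
  H  [+242.77911 +283.23008 +353.12933]
  H  [+0.40839 -0.87990 +1.00000]
B = K⁻¹H; ‖b₁‖=1.490825, ‖b₂‖=1.490825; λ = 2/(‖b₁‖+‖b₂‖) = 0.670769, sign → tz>0 ⇒ λ=+0.670769
r₁ = λ·B[:,0] = (+0.93007,+0.24481,+0.27393); r₂ = λ·B[:,1] = (-0.03840,+0.80634,-0.59021)
r₃ = r₁×r₂ = (-0.36537,+0.53842,+0.75935); SVD([r₁ r₂ r₃]) → R = UVᵀ:
  R  [+0.93007 -0.03840 -0.36537]
  R  [+0.24481 +0.80634 +0.53842]
  R  [+0.27393 -0.59021 +0.75935]
t = (+0.03937, +0.20020, +0.67077) m
tr R = 2.495758; θ = arccos((tr R − 1)/2) = 0.725935 rad = 41.593°
axis k = ((R−Rᵀ)₃₂, (R−Rᵀ)₁₃, (R−Rᵀ)₂₁) / (2 sinθ) = (-0.850079, -0.481523, +0.213312)
rvec = θ·k = (-0.617102, -0.349555, +0.154851)

rvec=(-0.6171, -0.3496, 0.1549) tvec=(0.0394, 0.2002, 0.6708)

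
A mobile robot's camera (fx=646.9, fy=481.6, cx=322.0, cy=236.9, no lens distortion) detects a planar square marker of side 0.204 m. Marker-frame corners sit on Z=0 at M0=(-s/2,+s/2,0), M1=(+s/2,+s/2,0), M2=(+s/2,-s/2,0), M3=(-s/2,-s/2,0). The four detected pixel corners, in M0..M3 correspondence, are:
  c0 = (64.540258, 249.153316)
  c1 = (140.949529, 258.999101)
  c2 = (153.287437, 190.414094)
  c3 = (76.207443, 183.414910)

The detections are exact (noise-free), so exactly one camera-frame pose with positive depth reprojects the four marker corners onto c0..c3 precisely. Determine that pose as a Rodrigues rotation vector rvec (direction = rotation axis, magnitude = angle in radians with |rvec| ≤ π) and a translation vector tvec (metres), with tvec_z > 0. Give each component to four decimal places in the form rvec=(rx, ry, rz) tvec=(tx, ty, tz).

rvec=(-0.0065, 0.3086, 0.1383) tvec=(-0.4800, -0.0496, 1.4503)

Intrinsics K: fx=646.9, fy=481.6, cx=322.0, cy=236.9
Marker side s = 0.204 m; corners in marker frame (Z=0):
  M0 = (-0.1020, +0.1020, 0)
  M1 = (+0.1020, +0.1020, 0)
  M2 = (+0.1020, -0.1020, 0)
  M3 = (-0.1020, -0.1020, 0)
Detected image corners:
  c0 = (64.540258, 249.153316) px
  c1 = (140.949529, 258.999101) px
  c2 = (153.287437, 190.414094) px
  c3 = (76.207443, 183.414910) px
Planar DLT: solve 8×8 A·h = b for H (H[2,2]=1):
  H  [+353.46531 -57.69733 +107.92178]
  H  [-4.79818 +331.31303 +220.44033]
  H  [-0.20904 +0.01015 +1.00000]
B = K⁻¹H; ‖b₁‖=0.689497, ‖b₂‖=0.689497; λ = 2/(‖b₁‖+‖b₂‖) = 1.450334, sign → tz>0 ⇒ λ=+1.450334
r₁ = λ·B[:,0] = (+0.94337,+0.13468,-0.30318); r₂ = λ·B[:,1] = (-0.13668,+0.99051,+0.01472)
r₃ = r₁×r₂ = (+0.30228,+0.02755,+0.95282); SVD([r₁ r₂ r₃]) → R = UVᵀ:
  R  [+0.94337 -0.13668 +0.30228]
  R  [+0.13468 +0.99051 +0.02755]
  R  [-0.30318 +0.01472 +0.95282]
t = (-0.47996, -0.04957, +1.45033) m
tr R = 2.886695; θ = arccos((tr R − 1)/2) = 0.338217 rad = 19.378°
axis k = ((R−Rᵀ)₃₂, (R−Rᵀ)₁₃, (R−Rᵀ)₂₁) / (2 sinθ) = (-0.019340, +0.912364, +0.408922)
rvec = θ·k = (-0.006541, +0.308578, +0.138305)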